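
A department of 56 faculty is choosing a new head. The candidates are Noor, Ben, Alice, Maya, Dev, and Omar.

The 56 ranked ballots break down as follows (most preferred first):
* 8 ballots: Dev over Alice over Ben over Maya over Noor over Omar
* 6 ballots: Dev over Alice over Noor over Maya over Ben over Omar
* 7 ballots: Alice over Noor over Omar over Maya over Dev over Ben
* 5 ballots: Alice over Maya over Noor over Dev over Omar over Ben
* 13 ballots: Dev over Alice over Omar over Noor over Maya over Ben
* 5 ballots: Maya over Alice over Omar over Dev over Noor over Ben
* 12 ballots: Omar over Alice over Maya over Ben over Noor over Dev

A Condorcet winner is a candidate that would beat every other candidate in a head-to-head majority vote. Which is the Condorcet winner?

Alice

Alice vs Noor: 56–0
Alice vs Ben: 56–0
Alice vs Maya: 51–5
Alice vs Dev: 29–27
Alice vs Omar: 44–12
Alice beats every other candidate.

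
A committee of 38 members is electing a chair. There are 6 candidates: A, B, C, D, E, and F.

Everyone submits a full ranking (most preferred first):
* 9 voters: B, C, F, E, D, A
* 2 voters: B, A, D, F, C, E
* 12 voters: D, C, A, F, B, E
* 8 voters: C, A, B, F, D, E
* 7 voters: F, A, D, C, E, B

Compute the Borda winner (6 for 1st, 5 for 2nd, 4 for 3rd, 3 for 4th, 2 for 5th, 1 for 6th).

A: 9×1 + 2×5 + 12×4 + 8×5 + 7×5 = 142
B: 9×6 + 2×6 + 12×2 + 8×4 + 7×1 = 129
C: 9×5 + 2×2 + 12×5 + 8×6 + 7×3 = 178
D: 9×2 + 2×4 + 12×6 + 8×2 + 7×4 = 142
E: 9×3 + 2×1 + 12×1 + 8×1 + 7×2 = 63
F: 9×4 + 2×3 + 12×3 + 8×3 + 7×6 = 144

C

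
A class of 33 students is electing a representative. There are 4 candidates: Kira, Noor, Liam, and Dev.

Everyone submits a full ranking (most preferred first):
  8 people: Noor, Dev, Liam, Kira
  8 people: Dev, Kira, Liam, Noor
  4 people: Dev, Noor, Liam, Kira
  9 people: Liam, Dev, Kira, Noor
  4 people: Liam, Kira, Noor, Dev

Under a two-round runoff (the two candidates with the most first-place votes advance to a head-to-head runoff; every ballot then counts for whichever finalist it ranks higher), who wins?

Round 1 first-place votes: Kira 0, Noor 8, Liam 13, Dev 12. Liam and Dev advance.
Runoff: Liam is ranked above Dev on 13 ballots, Dev above Liam on 20.

Dev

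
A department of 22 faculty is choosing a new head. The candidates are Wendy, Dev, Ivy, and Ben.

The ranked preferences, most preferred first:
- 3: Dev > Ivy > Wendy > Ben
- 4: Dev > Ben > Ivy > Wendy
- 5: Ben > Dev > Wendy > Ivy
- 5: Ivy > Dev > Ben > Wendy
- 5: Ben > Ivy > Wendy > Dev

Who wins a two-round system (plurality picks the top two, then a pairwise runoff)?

Dev

Round 1 first-place votes: Wendy 0, Dev 7, Ivy 5, Ben 10. Ben and Dev advance.
Runoff: Ben is ranked above Dev on 10 ballots, Dev above Ben on 12.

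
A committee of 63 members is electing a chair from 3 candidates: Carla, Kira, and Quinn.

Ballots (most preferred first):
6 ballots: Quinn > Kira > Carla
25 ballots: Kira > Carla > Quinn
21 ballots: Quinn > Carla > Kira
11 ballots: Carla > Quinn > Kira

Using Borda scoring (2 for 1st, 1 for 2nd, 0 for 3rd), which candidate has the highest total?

Carla

Carla: 6×0 + 25×1 + 21×1 + 11×2 = 68
Kira: 6×1 + 25×2 + 21×0 + 11×0 = 56
Quinn: 6×2 + 25×0 + 21×2 + 11×1 = 65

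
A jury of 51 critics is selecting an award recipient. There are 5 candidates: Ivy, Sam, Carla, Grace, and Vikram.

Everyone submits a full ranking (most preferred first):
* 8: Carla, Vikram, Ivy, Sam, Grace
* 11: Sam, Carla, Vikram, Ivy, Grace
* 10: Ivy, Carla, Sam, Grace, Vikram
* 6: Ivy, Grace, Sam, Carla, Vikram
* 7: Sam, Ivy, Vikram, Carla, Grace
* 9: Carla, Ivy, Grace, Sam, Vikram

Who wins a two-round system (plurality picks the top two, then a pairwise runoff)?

Round 1 first-place votes: Ivy 16, Sam 18, Carla 17, Grace 0, Vikram 0. Sam and Carla advance.
Runoff: Sam is ranked above Carla on 24 ballots, Carla above Sam on 27.

Carla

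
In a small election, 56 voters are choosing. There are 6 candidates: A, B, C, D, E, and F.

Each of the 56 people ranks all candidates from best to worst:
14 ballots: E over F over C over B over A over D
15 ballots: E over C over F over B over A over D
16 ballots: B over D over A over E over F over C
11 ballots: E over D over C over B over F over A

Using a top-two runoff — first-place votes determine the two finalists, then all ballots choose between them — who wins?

E

Round 1 first-place votes: A 0, B 16, C 0, D 0, E 40, F 0. E and B advance.
Runoff: E is ranked above B on 40 ballots, B above E on 16.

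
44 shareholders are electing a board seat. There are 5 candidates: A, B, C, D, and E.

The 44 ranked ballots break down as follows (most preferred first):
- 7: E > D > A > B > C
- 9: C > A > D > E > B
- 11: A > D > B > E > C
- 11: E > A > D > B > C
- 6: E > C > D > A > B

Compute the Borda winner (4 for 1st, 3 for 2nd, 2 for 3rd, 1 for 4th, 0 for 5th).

A

A: 7×2 + 9×3 + 11×4 + 11×3 + 6×1 = 124
B: 7×1 + 9×0 + 11×2 + 11×1 + 6×0 = 40
C: 7×0 + 9×4 + 11×0 + 11×0 + 6×3 = 54
D: 7×3 + 9×2 + 11×3 + 11×2 + 6×2 = 106
E: 7×4 + 9×1 + 11×1 + 11×4 + 6×4 = 116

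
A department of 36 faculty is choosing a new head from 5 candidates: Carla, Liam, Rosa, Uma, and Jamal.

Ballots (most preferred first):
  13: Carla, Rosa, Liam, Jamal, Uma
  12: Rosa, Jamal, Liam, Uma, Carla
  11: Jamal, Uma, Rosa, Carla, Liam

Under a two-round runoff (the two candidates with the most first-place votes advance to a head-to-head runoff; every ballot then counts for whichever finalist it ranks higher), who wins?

Round 1 first-place votes: Carla 13, Liam 0, Rosa 12, Uma 0, Jamal 11. Carla and Rosa advance.
Runoff: Carla is ranked above Rosa on 13 ballots, Rosa above Carla on 23.

Rosa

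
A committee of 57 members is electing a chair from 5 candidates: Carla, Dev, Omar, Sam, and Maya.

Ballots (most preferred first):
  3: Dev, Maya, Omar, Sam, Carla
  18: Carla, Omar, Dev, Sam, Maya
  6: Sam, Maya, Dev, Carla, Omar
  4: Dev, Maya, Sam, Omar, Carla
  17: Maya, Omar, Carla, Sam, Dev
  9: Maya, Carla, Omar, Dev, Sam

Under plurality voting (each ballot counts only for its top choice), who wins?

First-place votes: Carla 18, Dev 7, Omar 0, Sam 6, Maya 26.

Maya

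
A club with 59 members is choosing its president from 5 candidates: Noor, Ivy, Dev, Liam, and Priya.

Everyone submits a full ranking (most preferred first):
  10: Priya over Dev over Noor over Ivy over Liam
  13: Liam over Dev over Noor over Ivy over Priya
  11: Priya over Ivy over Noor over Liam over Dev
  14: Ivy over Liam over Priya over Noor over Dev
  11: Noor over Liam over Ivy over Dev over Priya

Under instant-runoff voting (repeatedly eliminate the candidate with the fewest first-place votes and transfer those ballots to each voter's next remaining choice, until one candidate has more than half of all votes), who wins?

Round 1: Noor 11, Ivy 14, Dev 0, Liam 13, Priya 21. Dev eliminated.
Round 2: Noor 11, Ivy 14, Liam 13, Priya 21. Noor eliminated.
Round 3: Ivy 14, Liam 24, Priya 21. Ivy eliminated.
Round 4: Liam 38, Priya 21. Liam has a majority (≥30).

Liam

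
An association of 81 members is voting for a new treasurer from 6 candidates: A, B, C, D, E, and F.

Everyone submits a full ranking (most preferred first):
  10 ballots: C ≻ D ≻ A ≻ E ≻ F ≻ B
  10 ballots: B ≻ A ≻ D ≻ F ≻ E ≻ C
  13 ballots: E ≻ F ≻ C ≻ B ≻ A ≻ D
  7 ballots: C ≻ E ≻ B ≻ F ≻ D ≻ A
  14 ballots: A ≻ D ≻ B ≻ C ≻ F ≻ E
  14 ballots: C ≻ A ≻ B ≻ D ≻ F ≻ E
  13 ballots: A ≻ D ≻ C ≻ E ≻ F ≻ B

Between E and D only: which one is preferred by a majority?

D

E is ranked above D on 20 ballots; D above E on 61.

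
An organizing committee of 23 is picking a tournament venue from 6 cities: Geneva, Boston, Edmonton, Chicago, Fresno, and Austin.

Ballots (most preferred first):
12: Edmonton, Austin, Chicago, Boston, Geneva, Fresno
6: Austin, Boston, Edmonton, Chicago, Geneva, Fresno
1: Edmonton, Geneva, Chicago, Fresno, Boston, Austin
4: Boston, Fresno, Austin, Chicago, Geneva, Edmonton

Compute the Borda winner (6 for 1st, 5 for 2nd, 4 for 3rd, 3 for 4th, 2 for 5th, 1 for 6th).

Geneva: 12×2 + 6×2 + 1×5 + 4×2 = 49
Boston: 12×3 + 6×5 + 1×2 + 4×6 = 92
Edmonton: 12×6 + 6×4 + 1×6 + 4×1 = 106
Chicago: 12×4 + 6×3 + 1×4 + 4×3 = 82
Fresno: 12×1 + 6×1 + 1×3 + 4×5 = 41
Austin: 12×5 + 6×6 + 1×1 + 4×4 = 113

Austin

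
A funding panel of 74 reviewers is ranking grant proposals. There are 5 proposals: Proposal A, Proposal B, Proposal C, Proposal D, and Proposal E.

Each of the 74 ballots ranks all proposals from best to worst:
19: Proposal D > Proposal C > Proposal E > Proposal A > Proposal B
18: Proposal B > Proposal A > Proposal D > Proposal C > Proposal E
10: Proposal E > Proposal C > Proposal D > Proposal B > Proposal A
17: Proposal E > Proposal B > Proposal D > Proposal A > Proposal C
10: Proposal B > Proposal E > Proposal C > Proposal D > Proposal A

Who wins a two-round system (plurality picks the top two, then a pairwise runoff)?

Proposal E

Round 1 first-place votes: Proposal A 0, Proposal B 28, Proposal C 0, Proposal D 19, Proposal E 27. Proposal B and Proposal E advance.
Runoff: Proposal B is ranked above Proposal E on 28 ballots, Proposal E above Proposal B on 46.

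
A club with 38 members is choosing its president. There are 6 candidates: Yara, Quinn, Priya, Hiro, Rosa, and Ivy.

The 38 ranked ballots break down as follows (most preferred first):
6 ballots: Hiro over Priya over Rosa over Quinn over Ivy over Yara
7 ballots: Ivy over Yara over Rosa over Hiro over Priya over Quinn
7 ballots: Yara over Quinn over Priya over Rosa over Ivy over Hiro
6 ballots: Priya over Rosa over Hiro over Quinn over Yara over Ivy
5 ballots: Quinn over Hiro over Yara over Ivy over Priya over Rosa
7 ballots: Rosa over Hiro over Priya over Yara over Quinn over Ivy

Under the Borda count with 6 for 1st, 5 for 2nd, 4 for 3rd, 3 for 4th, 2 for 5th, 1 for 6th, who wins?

Rosa

Yara: 6×1 + 7×5 + 7×6 + 6×2 + 5×4 + 7×3 = 136
Quinn: 6×3 + 7×1 + 7×5 + 6×3 + 5×6 + 7×2 = 122
Priya: 6×5 + 7×2 + 7×4 + 6×6 + 5×2 + 7×4 = 146
Hiro: 6×6 + 7×3 + 7×1 + 6×4 + 5×5 + 7×5 = 148
Rosa: 6×4 + 7×4 + 7×3 + 6×5 + 5×1 + 7×6 = 150
Ivy: 6×2 + 7×6 + 7×2 + 6×1 + 5×3 + 7×1 = 96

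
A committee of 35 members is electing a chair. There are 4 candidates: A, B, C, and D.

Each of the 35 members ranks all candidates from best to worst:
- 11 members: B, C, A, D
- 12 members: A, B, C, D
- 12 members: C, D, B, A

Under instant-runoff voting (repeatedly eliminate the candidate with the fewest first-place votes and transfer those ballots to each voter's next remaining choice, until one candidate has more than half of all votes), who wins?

Round 1: A 12, B 11, C 12, D 0. D eliminated.
Round 2: A 12, B 11, C 12. B eliminated.
Round 3: A 12, C 23. C has a majority (≥18).

C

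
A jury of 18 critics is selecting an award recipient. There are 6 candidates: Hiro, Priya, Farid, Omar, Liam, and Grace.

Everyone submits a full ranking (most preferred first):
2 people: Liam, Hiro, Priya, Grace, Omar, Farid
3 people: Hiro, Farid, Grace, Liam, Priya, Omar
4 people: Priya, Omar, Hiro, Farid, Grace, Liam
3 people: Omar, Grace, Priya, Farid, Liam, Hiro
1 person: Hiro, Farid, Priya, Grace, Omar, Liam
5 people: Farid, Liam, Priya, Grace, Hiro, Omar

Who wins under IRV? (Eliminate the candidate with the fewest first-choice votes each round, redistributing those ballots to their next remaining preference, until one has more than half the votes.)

Round 1: Hiro 4, Priya 4, Farid 5, Omar 3, Liam 2, Grace 0. Grace eliminated.
Round 2: Hiro 4, Priya 4, Farid 5, Omar 3, Liam 2. Liam eliminated.
Round 3: Hiro 6, Priya 4, Farid 5, Omar 3. Omar eliminated.
Round 4: Hiro 6, Priya 7, Farid 5. Farid eliminated.
Round 5: Hiro 6, Priya 12. Priya has a majority (≥10).

Priya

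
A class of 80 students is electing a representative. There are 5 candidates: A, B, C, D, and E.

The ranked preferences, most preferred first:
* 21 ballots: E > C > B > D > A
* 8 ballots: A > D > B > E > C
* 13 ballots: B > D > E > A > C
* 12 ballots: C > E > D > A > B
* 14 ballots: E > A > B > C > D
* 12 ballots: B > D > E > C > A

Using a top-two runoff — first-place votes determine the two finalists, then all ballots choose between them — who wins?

Round 1 first-place votes: A 8, B 25, C 12, D 0, E 35. E and B advance.
Runoff: E is ranked above B on 47 ballots, B above E on 33.

E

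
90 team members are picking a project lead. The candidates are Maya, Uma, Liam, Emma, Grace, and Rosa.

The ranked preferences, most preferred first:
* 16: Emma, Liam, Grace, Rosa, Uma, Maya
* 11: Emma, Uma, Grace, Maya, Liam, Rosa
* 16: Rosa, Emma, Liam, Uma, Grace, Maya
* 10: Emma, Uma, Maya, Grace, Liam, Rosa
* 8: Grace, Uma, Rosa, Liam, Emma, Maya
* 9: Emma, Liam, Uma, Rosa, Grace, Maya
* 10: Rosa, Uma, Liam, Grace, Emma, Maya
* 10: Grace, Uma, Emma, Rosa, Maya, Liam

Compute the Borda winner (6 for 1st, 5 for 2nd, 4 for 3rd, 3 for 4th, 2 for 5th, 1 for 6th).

Maya: 16×1 + 11×3 + 16×1 + 10×4 + 8×1 + 9×1 + 10×1 + 10×2 = 152
Uma: 16×2 + 11×5 + 16×3 + 10×5 + 8×5 + 9×4 + 10×5 + 10×5 = 361
Liam: 16×5 + 11×2 + 16×4 + 10×2 + 8×3 + 9×5 + 10×4 + 10×1 = 305
Emma: 16×6 + 11×6 + 16×5 + 10×6 + 8×2 + 9×6 + 10×2 + 10×4 = 432
Grace: 16×4 + 11×4 + 16×2 + 10×3 + 8×6 + 9×2 + 10×3 + 10×6 = 326
Rosa: 16×3 + 11×1 + 16×6 + 10×1 + 8×4 + 9×3 + 10×6 + 10×3 = 314

Emma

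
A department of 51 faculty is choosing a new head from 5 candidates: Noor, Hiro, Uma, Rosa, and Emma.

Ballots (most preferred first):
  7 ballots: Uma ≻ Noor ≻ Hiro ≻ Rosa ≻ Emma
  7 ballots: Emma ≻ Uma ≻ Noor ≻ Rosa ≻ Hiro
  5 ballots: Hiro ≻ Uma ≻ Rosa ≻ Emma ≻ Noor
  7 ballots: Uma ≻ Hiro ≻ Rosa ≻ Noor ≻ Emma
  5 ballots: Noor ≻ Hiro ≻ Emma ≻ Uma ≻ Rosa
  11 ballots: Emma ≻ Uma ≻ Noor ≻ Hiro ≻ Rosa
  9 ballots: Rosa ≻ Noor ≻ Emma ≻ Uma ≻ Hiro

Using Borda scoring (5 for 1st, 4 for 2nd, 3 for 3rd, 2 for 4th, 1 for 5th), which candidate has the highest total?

Uma

Noor: 7×4 + 7×3 + 5×1 + 7×2 + 5×5 + 11×3 + 9×4 = 162
Hiro: 7×3 + 7×1 + 5×5 + 7×4 + 5×4 + 11×2 + 9×1 = 132
Uma: 7×5 + 7×4 + 5×4 + 7×5 + 5×2 + 11×4 + 9×2 = 190
Rosa: 7×2 + 7×2 + 5×3 + 7×3 + 5×1 + 11×1 + 9×5 = 125
Emma: 7×1 + 7×5 + 5×2 + 7×1 + 5×3 + 11×5 + 9×3 = 156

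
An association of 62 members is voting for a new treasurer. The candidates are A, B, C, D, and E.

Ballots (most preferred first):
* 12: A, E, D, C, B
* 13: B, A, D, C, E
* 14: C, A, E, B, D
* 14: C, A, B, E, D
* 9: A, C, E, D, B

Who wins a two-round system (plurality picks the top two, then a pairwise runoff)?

Round 1 first-place votes: A 21, B 13, C 28, D 0, E 0. C and A advance.
Runoff: C is ranked above A on 28 ballots, A above C on 34.

A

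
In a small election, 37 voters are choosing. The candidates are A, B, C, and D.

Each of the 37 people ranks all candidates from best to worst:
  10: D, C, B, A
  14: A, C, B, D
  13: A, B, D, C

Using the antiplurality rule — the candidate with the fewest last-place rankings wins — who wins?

Last-place votes: A 10, B 0, C 13, D 14.

B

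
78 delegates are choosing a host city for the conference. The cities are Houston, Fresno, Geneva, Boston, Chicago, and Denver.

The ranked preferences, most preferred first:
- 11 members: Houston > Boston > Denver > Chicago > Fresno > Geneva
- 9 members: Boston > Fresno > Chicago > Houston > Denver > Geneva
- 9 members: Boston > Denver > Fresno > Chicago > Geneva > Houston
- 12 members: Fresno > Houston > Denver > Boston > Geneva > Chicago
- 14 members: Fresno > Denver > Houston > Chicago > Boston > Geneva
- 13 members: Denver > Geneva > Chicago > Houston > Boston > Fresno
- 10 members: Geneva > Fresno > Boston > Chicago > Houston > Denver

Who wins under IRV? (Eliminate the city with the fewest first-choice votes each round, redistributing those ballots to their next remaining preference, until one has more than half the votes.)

Round 1: Houston 11, Fresno 26, Geneva 10, Boston 18, Chicago 0, Denver 13. Chicago eliminated.
Round 2: Houston 11, Fresno 26, Geneva 10, Boston 18, Denver 13. Geneva eliminated.
Round 3: Houston 11, Fresno 36, Boston 18, Denver 13. Houston eliminated.
Round 4: Fresno 36, Boston 29, Denver 13. Denver eliminated.
Round 5: Fresno 36, Boston 42. Boston has a majority (≥40).

Boston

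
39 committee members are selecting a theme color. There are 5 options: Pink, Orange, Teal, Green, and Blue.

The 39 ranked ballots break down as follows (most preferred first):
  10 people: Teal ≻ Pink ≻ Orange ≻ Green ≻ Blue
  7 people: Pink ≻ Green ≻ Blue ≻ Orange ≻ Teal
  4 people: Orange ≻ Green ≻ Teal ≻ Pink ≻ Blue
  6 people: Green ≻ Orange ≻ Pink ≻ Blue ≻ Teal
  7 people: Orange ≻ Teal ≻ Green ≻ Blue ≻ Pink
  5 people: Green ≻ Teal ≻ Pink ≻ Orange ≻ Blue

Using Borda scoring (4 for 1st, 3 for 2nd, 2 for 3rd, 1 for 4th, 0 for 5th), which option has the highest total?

Green

Pink: 10×3 + 7×4 + 4×1 + 6×2 + 7×0 + 5×2 = 84
Orange: 10×2 + 7×1 + 4×4 + 6×3 + 7×4 + 5×1 = 94
Teal: 10×4 + 7×0 + 4×2 + 6×0 + 7×3 + 5×3 = 84
Green: 10×1 + 7×3 + 4×3 + 6×4 + 7×2 + 5×4 = 101
Blue: 10×0 + 7×2 + 4×0 + 6×1 + 7×1 + 5×0 = 27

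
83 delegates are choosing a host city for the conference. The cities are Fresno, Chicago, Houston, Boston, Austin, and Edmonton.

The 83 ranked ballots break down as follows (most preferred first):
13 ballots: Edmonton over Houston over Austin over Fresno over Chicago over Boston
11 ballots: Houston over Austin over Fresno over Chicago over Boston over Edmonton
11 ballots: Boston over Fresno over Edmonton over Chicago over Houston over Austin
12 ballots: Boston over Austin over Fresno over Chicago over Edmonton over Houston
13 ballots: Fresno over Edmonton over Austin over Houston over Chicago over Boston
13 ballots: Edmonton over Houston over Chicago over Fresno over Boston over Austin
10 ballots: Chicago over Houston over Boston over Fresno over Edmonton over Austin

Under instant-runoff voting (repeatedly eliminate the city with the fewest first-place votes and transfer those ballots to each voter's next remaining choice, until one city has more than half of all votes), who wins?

Round 1: Fresno 13, Chicago 10, Houston 11, Boston 23, Austin 0, Edmonton 26. Austin eliminated.
Round 2: Fresno 13, Chicago 10, Houston 11, Boston 23, Edmonton 26. Chicago eliminated.
Round 3: Fresno 13, Houston 21, Boston 23, Edmonton 26. Fresno eliminated.
Round 4: Houston 21, Boston 23, Edmonton 39. Houston eliminated.
Round 5: Boston 44, Edmonton 39. Boston has a majority (≥42).

Boston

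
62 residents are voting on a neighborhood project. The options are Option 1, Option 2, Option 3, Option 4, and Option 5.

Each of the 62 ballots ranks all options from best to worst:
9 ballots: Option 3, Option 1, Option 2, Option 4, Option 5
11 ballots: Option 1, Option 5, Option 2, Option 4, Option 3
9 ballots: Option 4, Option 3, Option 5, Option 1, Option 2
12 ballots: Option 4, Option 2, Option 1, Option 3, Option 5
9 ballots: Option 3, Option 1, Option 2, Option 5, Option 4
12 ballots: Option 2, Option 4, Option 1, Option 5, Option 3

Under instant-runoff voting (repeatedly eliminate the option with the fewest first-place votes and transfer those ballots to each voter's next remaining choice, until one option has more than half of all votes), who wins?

Round 1: Option 1 11, Option 2 12, Option 3 18, Option 4 21, Option 5 0. Option 5 eliminated.
Round 2: Option 1 11, Option 2 12, Option 3 18, Option 4 21. Option 1 eliminated.
Round 3: Option 2 23, Option 3 18, Option 4 21. Option 3 eliminated.
Round 4: Option 2 41, Option 4 21. Option 2 has a majority (≥32).

Option 2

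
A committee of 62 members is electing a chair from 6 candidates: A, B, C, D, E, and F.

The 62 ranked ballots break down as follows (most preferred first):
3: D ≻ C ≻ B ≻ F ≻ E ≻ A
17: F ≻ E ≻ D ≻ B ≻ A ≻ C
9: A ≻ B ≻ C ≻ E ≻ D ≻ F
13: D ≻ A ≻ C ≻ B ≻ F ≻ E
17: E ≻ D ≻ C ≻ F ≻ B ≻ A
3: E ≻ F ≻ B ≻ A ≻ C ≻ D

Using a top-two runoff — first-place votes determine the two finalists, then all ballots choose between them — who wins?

F

Round 1 first-place votes: A 9, B 0, C 0, D 16, E 20, F 17. E and F advance.
Runoff: E is ranked above F on 29 ballots, F above E on 33.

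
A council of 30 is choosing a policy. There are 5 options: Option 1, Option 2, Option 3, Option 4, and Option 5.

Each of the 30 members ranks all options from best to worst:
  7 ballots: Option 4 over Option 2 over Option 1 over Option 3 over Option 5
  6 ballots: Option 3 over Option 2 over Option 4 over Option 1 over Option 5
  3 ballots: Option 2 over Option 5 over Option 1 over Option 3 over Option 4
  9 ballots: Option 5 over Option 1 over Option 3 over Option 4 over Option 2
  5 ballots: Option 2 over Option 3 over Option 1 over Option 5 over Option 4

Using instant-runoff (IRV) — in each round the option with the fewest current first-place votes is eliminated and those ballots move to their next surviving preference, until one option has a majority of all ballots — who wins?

Option 2

Round 1: Option 1 0, Option 2 8, Option 3 6, Option 4 7, Option 5 9. Option 1 eliminated.
Round 2: Option 2 8, Option 3 6, Option 4 7, Option 5 9. Option 3 eliminated.
Round 3: Option 2 14, Option 4 7, Option 5 9. Option 4 eliminated.
Round 4: Option 2 21, Option 5 9. Option 2 has a majority (≥16).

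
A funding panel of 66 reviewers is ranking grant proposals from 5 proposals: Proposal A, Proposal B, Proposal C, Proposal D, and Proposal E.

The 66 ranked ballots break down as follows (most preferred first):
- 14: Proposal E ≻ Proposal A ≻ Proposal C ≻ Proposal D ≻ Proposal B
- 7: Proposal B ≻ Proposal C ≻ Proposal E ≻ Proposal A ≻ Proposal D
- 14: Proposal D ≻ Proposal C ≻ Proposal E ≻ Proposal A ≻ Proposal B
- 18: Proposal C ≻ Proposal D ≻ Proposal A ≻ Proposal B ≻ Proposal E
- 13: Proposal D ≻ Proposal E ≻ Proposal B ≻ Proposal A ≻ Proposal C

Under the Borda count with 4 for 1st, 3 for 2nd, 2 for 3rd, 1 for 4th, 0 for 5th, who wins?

Proposal A: 14×3 + 7×1 + 14×1 + 18×2 + 13×1 = 112
Proposal B: 14×0 + 7×4 + 14×0 + 18×1 + 13×2 = 72
Proposal C: 14×2 + 7×3 + 14×3 + 18×4 + 13×0 = 163
Proposal D: 14×1 + 7×0 + 14×4 + 18×3 + 13×4 = 176
Proposal E: 14×4 + 7×2 + 14×2 + 18×0 + 13×3 = 137

Proposal D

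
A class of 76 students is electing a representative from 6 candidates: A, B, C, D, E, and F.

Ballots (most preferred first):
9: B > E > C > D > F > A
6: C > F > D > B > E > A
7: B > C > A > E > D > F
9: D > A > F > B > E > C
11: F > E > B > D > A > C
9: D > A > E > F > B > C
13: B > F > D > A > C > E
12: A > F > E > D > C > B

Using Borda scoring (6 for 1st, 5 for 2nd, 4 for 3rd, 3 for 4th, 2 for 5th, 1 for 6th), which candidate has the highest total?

F

A: 9×1 + 6×1 + 7×4 + 9×5 + 11×2 + 9×5 + 13×3 + 12×6 = 266
B: 9×6 + 6×3 + 7×6 + 9×3 + 11×4 + 9×2 + 13×6 + 12×1 = 293
C: 9×4 + 6×6 + 7×5 + 9×1 + 11×1 + 9×1 + 13×2 + 12×2 = 186
D: 9×3 + 6×4 + 7×2 + 9×6 + 11×3 + 9×6 + 13×4 + 12×3 = 294
E: 9×5 + 6×2 + 7×3 + 9×2 + 11×5 + 9×4 + 13×1 + 12×4 = 248
F: 9×2 + 6×5 + 7×1 + 9×4 + 11×6 + 9×3 + 13×5 + 12×5 = 309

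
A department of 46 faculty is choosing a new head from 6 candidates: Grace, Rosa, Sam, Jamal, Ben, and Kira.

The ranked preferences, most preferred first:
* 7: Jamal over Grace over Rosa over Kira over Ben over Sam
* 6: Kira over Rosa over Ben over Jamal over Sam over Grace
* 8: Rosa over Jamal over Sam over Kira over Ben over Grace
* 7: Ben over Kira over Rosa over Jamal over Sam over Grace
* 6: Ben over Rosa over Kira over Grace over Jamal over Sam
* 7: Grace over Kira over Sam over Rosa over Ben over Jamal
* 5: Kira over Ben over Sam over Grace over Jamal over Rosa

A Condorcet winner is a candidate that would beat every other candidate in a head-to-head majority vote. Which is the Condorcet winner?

Kira

Kira vs Grace: 32–14
Kira vs Rosa: 25–21
Kira vs Sam: 38–8
Kira vs Jamal: 31–15
Kira vs Ben: 33–13
Kira beats every other candidate.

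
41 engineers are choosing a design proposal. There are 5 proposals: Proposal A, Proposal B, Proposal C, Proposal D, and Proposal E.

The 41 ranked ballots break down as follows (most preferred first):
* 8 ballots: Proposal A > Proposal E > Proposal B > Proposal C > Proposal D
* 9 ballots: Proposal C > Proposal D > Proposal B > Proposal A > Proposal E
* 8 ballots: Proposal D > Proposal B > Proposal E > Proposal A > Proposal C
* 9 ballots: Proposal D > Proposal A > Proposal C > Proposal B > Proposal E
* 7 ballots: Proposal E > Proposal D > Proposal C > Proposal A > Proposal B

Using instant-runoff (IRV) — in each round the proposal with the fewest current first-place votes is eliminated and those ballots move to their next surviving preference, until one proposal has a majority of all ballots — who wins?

Proposal D

Round 1: Proposal A 8, Proposal B 0, Proposal C 9, Proposal D 17, Proposal E 7. Proposal B eliminated.
Round 2: Proposal A 8, Proposal C 9, Proposal D 17, Proposal E 7. Proposal E eliminated.
Round 3: Proposal A 8, Proposal C 9, Proposal D 24. Proposal D has a majority (≥21).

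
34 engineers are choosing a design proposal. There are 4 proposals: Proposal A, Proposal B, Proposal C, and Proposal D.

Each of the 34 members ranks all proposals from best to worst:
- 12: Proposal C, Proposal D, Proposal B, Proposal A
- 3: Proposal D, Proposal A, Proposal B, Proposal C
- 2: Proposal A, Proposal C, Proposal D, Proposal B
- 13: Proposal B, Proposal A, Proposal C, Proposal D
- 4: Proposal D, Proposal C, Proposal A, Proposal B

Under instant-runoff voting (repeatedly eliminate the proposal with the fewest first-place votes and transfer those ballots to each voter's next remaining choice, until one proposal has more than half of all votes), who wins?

Proposal C

Round 1: Proposal A 2, Proposal B 13, Proposal C 12, Proposal D 7. Proposal A eliminated.
Round 2: Proposal B 13, Proposal C 14, Proposal D 7. Proposal D eliminated.
Round 3: Proposal B 16, Proposal C 18. Proposal C has a majority (≥18).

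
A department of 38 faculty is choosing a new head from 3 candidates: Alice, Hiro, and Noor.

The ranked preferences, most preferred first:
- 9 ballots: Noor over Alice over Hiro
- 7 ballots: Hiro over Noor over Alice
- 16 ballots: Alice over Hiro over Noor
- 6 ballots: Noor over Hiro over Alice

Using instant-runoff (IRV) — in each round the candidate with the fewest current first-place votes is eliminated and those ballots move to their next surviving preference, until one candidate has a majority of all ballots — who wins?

Round 1: Alice 16, Hiro 7, Noor 15. Hiro eliminated.
Round 2: Alice 16, Noor 22. Noor has a majority (≥20).

Noor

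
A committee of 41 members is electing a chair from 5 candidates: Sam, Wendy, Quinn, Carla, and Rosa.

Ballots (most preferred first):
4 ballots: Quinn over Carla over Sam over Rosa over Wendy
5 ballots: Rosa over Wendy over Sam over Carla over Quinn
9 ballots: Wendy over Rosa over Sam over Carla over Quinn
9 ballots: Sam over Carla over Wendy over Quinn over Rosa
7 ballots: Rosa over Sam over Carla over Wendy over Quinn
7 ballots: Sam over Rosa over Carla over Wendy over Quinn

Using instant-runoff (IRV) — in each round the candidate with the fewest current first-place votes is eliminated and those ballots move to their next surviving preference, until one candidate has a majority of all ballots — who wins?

Rosa

Round 1: Sam 16, Wendy 9, Quinn 4, Carla 0, Rosa 12. Carla eliminated.
Round 2: Sam 16, Wendy 9, Quinn 4, Rosa 12. Quinn eliminated.
Round 3: Sam 20, Wendy 9, Rosa 12. Wendy eliminated.
Round 4: Sam 20, Rosa 21. Rosa has a majority (≥21).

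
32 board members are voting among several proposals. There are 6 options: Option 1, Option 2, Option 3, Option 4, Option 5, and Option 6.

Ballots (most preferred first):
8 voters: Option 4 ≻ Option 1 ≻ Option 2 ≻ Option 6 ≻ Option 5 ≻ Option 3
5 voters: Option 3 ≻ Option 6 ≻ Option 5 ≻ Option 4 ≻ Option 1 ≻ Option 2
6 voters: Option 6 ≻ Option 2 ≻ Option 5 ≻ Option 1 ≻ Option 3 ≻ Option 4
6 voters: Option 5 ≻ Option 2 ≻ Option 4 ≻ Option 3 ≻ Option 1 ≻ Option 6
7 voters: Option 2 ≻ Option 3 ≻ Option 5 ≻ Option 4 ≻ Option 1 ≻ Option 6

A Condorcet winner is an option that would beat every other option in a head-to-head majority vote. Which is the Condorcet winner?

Option 2 vs Option 1: 19–13
Option 2 vs Option 3: 27–5
Option 2 vs Option 4: 19–13
Option 2 vs Option 5: 21–11
Option 2 vs Option 6: 21–11
Option 2 beats every other option.

Option 2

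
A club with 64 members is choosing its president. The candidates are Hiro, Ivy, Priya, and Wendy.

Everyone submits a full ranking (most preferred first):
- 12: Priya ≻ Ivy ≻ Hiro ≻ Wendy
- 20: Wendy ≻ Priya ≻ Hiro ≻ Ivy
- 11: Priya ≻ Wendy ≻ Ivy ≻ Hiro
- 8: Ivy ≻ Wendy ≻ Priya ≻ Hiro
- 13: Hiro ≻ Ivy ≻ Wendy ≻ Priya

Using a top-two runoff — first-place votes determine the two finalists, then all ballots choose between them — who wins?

Wendy

Round 1 first-place votes: Hiro 13, Ivy 8, Priya 23, Wendy 20. Priya and Wendy advance.
Runoff: Priya is ranked above Wendy on 23 ballots, Wendy above Priya on 41.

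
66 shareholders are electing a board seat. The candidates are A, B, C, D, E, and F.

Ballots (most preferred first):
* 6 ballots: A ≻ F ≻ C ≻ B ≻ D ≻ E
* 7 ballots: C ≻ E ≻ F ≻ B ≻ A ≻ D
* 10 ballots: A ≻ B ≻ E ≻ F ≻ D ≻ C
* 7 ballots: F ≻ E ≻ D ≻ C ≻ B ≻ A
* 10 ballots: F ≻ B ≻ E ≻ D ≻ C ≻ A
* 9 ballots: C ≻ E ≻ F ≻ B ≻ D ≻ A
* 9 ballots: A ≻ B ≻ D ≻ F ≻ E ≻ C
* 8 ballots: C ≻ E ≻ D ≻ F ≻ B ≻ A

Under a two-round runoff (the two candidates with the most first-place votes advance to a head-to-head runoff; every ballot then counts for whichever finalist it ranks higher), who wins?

C

Round 1 first-place votes: A 25, B 0, C 24, D 0, E 0, F 17. A and C advance.
Runoff: A is ranked above C on 25 ballots, C above A on 41.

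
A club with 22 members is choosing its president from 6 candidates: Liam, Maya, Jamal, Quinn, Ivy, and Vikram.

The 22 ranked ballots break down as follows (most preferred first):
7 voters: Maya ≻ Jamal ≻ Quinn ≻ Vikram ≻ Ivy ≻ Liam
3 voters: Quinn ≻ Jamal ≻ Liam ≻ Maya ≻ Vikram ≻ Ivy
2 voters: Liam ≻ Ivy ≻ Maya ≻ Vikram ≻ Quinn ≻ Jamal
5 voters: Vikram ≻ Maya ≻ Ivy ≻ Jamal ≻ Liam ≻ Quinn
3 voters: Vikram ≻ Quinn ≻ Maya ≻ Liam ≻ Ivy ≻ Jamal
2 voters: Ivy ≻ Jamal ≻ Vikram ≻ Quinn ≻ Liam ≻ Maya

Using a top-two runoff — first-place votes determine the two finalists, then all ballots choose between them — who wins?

Round 1 first-place votes: Liam 2, Maya 7, Jamal 0, Quinn 3, Ivy 2, Vikram 8. Vikram and Maya advance.
Runoff: Vikram is ranked above Maya on 10 ballots, Maya above Vikram on 12.

Maya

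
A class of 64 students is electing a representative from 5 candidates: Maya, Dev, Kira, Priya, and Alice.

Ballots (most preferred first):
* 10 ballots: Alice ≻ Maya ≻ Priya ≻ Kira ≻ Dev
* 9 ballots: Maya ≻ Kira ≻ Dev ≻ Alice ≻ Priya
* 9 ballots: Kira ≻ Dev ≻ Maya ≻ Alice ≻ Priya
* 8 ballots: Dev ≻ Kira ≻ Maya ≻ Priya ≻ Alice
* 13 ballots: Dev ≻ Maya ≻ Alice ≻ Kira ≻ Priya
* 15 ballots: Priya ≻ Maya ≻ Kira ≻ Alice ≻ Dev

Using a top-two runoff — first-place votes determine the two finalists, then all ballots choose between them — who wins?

Dev

Round 1 first-place votes: Maya 9, Dev 21, Kira 9, Priya 15, Alice 10. Dev and Priya advance.
Runoff: Dev is ranked above Priya on 39 ballots, Priya above Dev on 25.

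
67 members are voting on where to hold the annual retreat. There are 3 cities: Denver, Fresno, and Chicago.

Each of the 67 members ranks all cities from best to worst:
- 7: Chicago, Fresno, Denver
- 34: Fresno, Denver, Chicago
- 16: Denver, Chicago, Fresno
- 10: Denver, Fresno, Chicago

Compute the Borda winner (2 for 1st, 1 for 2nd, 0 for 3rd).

Denver: 7×0 + 34×1 + 16×2 + 10×2 = 86
Fresno: 7×1 + 34×2 + 16×0 + 10×1 = 85
Chicago: 7×2 + 34×0 + 16×1 + 10×0 = 30

Denver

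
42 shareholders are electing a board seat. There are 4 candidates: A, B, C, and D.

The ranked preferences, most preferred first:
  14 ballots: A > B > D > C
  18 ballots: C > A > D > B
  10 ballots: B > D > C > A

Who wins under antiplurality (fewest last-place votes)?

Last-place votes: A 10, B 18, C 14, D 0.

D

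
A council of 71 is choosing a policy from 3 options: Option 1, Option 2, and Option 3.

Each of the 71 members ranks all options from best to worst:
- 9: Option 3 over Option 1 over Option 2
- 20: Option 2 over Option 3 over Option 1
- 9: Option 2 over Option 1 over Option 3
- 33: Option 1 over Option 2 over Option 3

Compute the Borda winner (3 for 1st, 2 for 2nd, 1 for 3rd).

Option 1: 9×2 + 20×1 + 9×2 + 33×3 = 155
Option 2: 9×1 + 20×3 + 9×3 + 33×2 = 162
Option 3: 9×3 + 20×2 + 9×1 + 33×1 = 109

Option 2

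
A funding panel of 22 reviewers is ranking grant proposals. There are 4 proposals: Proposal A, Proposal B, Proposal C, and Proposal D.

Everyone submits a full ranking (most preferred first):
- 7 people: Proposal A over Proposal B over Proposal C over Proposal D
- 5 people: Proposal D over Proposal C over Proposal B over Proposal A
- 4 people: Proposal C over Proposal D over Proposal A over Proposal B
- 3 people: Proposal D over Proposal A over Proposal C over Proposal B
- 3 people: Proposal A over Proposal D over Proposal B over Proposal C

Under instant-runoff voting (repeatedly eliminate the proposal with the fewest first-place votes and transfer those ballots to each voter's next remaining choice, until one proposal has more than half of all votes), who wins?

Round 1: Proposal A 10, Proposal B 0, Proposal C 4, Proposal D 8. Proposal B eliminated.
Round 2: Proposal A 10, Proposal C 4, Proposal D 8. Proposal C eliminated.
Round 3: Proposal A 10, Proposal D 12. Proposal D has a majority (≥12).

Proposal D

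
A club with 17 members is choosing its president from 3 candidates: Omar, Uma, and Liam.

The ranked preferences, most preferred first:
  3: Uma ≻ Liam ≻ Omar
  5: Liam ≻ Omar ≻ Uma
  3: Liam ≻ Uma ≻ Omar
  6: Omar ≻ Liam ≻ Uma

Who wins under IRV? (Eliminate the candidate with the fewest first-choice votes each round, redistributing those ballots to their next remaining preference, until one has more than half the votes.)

Liam

Round 1: Omar 6, Uma 3, Liam 8. Uma eliminated.
Round 2: Omar 6, Liam 11. Liam has a majority (≥9).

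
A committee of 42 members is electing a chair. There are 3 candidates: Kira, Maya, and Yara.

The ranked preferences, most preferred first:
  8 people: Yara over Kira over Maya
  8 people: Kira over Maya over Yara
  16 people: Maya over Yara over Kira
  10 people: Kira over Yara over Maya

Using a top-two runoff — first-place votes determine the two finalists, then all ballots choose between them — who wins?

Round 1 first-place votes: Kira 18, Maya 16, Yara 8. Kira and Maya advance.
Runoff: Kira is ranked above Maya on 26 ballots, Maya above Kira on 16.

Kira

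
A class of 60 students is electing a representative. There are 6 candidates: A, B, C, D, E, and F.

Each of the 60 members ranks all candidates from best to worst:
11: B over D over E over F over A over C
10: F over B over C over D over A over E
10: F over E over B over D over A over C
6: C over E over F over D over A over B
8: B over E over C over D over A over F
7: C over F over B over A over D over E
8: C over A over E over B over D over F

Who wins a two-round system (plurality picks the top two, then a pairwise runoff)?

F

Round 1 first-place votes: A 0, B 19, C 21, D 0, E 0, F 20. C and F advance.
Runoff: C is ranked above F on 29 ballots, F above C on 31.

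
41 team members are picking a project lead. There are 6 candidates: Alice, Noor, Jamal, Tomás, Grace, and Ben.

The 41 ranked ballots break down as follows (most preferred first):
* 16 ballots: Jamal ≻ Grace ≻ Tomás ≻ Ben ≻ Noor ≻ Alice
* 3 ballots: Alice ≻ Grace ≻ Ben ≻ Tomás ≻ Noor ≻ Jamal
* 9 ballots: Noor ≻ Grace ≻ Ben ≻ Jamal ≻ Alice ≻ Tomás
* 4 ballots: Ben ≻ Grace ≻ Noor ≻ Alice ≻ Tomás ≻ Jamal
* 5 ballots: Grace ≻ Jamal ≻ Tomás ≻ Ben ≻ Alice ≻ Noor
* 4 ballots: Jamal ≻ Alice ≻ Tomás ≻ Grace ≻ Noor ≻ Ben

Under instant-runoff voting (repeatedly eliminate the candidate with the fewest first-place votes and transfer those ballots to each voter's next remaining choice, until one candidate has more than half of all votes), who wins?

Grace

Round 1: Alice 3, Noor 9, Jamal 20, Tomás 0, Grace 5, Ben 4. Tomás eliminated.
Round 2: Alice 3, Noor 9, Jamal 20, Grace 5, Ben 4. Alice eliminated.
Round 3: Noor 9, Jamal 20, Grace 8, Ben 4. Ben eliminated.
Round 4: Noor 9, Jamal 20, Grace 12. Noor eliminated.
Round 5: Jamal 20, Grace 21. Grace has a majority (≥21).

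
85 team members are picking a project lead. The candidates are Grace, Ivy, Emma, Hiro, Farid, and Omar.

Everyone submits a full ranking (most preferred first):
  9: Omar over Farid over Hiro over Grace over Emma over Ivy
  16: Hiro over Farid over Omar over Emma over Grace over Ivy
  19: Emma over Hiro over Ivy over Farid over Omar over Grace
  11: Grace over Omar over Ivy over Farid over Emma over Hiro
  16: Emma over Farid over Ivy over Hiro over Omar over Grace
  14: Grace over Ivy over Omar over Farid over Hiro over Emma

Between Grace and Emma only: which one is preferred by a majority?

Grace is ranked above Emma on 34 ballots; Emma above Grace on 51.

Emma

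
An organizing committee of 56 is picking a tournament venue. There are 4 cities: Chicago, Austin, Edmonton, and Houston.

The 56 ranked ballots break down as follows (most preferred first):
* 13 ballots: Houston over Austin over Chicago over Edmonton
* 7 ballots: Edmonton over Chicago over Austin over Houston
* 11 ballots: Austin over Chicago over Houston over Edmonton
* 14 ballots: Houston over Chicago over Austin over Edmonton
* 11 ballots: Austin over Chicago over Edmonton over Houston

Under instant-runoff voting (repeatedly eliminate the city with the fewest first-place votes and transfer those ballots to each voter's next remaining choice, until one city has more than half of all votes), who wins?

Austin

Round 1: Chicago 0, Austin 22, Edmonton 7, Houston 27. Chicago eliminated.
Round 2: Austin 22, Edmonton 7, Houston 27. Edmonton eliminated.
Round 3: Austin 29, Houston 27. Austin has a majority (≥29).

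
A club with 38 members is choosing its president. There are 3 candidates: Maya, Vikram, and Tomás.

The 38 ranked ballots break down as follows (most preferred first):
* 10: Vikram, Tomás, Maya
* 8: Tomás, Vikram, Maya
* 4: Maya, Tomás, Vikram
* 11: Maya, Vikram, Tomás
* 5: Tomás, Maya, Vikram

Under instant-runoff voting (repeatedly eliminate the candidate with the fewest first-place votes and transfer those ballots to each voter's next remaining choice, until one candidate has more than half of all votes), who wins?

Tomás

Round 1: Maya 15, Vikram 10, Tomás 13. Vikram eliminated.
Round 2: Maya 15, Tomás 23. Tomás has a majority (≥20).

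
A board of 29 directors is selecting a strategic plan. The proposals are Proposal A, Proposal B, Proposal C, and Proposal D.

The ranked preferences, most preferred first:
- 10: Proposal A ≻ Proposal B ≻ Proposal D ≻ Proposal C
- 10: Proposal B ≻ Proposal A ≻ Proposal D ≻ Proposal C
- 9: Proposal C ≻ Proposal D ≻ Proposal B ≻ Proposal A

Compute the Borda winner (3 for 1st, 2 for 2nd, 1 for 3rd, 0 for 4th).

Proposal A: 10×3 + 10×2 + 9×0 = 50
Proposal B: 10×2 + 10×3 + 9×1 = 59
Proposal C: 10×0 + 10×0 + 9×3 = 27
Proposal D: 10×1 + 10×1 + 9×2 = 38

Proposal B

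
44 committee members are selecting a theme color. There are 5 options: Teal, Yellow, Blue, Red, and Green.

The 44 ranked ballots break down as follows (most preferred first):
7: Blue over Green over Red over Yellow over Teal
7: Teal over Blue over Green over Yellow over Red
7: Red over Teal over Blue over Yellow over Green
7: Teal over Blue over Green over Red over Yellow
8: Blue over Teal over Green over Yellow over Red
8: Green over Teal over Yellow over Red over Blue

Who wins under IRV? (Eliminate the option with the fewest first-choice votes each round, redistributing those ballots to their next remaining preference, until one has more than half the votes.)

Round 1: Teal 14, Yellow 0, Blue 15, Red 7, Green 8. Yellow eliminated.
Round 2: Teal 14, Blue 15, Red 7, Green 8. Red eliminated.
Round 3: Teal 21, Blue 15, Green 8. Green eliminated.
Round 4: Teal 29, Blue 15. Teal has a majority (≥23).

Teal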